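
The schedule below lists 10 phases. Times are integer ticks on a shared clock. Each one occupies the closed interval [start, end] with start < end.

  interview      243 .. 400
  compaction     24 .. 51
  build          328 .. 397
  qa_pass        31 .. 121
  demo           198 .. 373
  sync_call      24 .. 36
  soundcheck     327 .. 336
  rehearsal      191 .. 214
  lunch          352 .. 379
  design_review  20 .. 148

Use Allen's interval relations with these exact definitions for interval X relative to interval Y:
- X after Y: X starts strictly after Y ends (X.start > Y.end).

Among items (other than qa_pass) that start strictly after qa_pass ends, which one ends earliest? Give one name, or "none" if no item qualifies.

rehearsal

Target qa_pass = [31, 121].
build [328, 397] → after → candidate.
compaction [24, 51] → overlaps → excluded.
demo [198, 373] → after → candidate.
design_review [20, 148] → contains → excluded.
interview [243, 400] → after → candidate.
lunch [352, 379] → after → candidate.
rehearsal [191, 214] → after → candidate.
soundcheck [327, 336] → after → candidate.
sync_call [24, 36] → overlaps → excluded.
Among candidates, earliest end is 214 → rehearsal.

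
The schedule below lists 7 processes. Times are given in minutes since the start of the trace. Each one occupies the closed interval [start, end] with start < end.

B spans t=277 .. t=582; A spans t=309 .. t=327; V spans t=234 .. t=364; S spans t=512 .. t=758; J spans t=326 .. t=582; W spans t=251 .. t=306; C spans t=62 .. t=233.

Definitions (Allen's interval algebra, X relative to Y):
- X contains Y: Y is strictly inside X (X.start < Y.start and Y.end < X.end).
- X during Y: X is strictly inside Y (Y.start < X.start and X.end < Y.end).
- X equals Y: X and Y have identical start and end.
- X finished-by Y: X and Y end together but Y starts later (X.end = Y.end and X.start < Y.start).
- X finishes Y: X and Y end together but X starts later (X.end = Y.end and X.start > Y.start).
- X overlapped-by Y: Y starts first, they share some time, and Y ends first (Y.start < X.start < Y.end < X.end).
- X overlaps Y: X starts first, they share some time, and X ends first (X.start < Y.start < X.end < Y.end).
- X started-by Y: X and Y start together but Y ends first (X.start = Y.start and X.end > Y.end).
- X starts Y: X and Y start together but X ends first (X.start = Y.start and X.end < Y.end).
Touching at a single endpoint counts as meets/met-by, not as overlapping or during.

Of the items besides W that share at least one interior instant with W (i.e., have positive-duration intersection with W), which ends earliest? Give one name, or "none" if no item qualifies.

V

Target W = [t=251, t=306].
A [t=309, t=327] → after → excluded.
B [t=277, t=582] → overlapped-by → candidate.
C [t=62, t=233] → before → excluded.
J [t=326, t=582] → after → excluded.
S [t=512, t=758] → after → excluded.
V [t=234, t=364] → contains → candidate.
Among candidates, earliest end is t=364 → V.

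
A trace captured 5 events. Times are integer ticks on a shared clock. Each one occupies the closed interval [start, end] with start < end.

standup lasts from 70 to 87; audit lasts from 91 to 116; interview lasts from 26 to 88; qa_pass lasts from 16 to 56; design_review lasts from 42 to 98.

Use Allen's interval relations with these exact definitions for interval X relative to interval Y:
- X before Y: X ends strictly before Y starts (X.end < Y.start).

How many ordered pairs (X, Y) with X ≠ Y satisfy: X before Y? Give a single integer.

4

Checking all 20 ordered pairs for relation 'before'; matching pairs in alphabetical order:
(interview, audit): interview before audit ✓
(qa_pass, audit): qa_pass before audit ✓
(qa_pass, standup): qa_pass before standup ✓
(standup, audit): standup before audit ✓
Count: 4.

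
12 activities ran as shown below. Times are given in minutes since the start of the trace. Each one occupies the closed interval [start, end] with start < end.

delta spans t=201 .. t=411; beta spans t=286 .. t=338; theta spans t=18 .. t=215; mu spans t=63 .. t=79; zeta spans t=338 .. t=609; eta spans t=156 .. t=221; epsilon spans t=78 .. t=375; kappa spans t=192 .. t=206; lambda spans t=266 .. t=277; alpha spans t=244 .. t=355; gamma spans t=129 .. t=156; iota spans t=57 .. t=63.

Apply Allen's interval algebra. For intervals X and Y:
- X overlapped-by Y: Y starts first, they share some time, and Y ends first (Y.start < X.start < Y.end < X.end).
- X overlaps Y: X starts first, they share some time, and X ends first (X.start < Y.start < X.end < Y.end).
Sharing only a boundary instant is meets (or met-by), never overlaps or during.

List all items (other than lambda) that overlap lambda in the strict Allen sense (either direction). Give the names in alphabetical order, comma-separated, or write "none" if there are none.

none

Target lambda = [t=266, t=277].
alpha [t=244, t=355] → contains → no.
beta [t=286, t=338] → after → no.
delta [t=201, t=411] → contains → no.
epsilon [t=78, t=375] → contains → no.
eta [t=156, t=221] → before → no.
gamma [t=129, t=156] → before → no.
iota [t=57, t=63] → before → no.
kappa [t=192, t=206] → before → no.
mu [t=63, t=79] → before → no.
theta [t=18, t=215] → before → no.
zeta [t=338, t=609] → after → no.
Result: none.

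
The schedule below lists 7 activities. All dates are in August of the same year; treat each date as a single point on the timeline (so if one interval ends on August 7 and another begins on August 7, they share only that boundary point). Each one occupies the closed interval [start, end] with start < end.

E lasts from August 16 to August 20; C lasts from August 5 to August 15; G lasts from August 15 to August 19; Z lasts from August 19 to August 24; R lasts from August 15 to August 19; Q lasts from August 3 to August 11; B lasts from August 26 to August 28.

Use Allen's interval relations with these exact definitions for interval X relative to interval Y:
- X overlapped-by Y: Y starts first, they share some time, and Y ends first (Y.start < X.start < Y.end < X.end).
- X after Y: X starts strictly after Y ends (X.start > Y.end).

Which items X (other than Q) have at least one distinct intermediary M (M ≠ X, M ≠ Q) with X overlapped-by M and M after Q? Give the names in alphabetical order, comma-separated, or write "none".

Target Q = [August 3, August 11].
Intermediaries M with M after Q: B, E, G, R, Z.
Via B — items with X overlapped-by B: none.
Via E — items with X overlapped-by E: Z.
Via G — items with X overlapped-by G: E.
Via R — items with X overlapped-by R: E.
Via Z — items with X overlapped-by Z: none.
Union: E, Z.

E, Z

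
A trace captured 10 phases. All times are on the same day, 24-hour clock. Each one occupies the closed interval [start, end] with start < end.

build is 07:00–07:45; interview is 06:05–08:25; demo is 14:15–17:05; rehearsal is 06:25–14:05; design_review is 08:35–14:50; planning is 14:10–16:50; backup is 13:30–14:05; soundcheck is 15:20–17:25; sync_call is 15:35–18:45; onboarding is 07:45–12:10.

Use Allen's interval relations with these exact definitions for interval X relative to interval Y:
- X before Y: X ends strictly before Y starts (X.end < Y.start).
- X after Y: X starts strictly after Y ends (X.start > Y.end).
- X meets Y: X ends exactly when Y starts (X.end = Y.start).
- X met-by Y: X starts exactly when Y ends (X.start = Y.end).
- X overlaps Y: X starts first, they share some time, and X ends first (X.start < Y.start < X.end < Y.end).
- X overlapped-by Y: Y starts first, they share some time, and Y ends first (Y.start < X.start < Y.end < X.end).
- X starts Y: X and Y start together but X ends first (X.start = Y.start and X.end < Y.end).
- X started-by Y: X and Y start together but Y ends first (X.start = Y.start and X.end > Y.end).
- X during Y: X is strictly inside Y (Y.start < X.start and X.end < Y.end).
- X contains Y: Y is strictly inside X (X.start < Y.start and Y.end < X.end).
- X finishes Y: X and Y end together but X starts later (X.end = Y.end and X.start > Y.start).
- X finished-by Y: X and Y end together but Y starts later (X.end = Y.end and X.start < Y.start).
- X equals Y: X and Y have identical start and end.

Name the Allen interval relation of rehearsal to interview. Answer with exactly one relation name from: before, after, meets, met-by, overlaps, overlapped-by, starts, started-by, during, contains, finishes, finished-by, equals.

overlapped-by

rehearsal = [06:25, 14:05]; interview = [06:05, 08:25].
Compare endpoints: rehearsal.start > interview.start, rehearsal.start < interview.end, rehearsal.end > interview.start, rehearsal.end > interview.end.
That pattern is 'overlapped-by'.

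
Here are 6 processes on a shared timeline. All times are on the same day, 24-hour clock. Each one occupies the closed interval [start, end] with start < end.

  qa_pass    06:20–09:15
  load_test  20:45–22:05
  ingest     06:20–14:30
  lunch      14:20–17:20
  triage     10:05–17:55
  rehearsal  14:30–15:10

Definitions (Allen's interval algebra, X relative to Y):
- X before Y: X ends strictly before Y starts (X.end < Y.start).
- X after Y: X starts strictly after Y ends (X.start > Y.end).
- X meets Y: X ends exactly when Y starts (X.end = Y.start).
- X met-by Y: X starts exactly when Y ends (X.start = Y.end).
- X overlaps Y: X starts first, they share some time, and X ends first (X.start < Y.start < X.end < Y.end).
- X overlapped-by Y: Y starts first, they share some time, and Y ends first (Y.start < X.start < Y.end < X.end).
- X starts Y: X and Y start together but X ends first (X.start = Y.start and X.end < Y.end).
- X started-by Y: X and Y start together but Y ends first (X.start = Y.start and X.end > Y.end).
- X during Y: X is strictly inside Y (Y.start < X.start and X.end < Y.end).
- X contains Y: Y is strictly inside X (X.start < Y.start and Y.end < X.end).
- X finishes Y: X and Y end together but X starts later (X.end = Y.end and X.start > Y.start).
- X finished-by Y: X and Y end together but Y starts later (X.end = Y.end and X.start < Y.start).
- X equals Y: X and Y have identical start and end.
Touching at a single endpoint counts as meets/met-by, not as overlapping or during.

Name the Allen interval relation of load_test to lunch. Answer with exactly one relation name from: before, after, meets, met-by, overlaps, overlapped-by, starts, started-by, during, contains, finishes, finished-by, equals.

load_test = [20:45, 22:05]; lunch = [14:20, 17:20].
Compare endpoints: load_test.start > lunch.start, load_test.start > lunch.end, load_test.end > lunch.start, load_test.end > lunch.end.
That pattern is 'after'.

after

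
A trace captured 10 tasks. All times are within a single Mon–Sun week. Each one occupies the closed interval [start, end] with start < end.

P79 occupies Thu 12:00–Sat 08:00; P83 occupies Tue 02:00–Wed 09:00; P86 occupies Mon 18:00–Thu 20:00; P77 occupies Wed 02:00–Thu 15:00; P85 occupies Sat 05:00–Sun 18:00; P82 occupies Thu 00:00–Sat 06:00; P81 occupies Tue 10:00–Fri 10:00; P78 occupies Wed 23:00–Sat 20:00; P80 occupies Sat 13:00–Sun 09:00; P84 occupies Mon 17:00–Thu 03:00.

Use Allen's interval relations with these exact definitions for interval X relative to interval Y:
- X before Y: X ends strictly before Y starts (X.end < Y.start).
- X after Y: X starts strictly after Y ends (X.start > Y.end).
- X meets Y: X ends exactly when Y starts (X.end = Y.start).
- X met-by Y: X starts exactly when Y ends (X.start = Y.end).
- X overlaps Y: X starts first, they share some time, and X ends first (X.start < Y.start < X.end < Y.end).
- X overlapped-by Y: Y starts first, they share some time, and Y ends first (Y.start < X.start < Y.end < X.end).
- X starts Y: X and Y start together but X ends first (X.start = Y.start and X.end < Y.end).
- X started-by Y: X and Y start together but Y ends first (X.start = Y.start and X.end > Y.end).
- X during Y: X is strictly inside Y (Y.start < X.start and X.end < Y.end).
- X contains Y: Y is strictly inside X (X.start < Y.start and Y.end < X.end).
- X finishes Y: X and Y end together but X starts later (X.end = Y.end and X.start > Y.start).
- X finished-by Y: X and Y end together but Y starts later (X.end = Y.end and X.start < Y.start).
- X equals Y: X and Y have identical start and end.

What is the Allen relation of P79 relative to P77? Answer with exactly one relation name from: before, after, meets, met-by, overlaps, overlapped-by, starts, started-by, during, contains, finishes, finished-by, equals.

overlapped-by

P79 = [Thu 12:00, Sat 08:00]; P77 = [Wed 02:00, Thu 15:00].
Compare endpoints: P79.start > P77.start, P79.start < P77.end, P79.end > P77.start, P79.end > P77.end.
That pattern is 'overlapped-by'.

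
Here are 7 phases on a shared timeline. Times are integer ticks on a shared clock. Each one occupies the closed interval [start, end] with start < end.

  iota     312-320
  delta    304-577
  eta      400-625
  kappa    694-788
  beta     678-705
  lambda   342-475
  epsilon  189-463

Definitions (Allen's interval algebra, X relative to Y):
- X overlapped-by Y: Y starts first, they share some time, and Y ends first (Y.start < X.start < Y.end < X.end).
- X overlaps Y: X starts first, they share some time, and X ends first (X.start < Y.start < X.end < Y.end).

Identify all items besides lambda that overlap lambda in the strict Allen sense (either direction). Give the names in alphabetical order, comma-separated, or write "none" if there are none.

epsilon, eta

Target lambda = [342, 475].
beta [678, 705] → after → no.
delta [304, 577] → contains → no.
epsilon [189, 463] → overlaps → yes.
eta [400, 625] → overlapped-by → yes.
iota [312, 320] → before → no.
kappa [694, 788] → after → no.
Result: epsilon, eta.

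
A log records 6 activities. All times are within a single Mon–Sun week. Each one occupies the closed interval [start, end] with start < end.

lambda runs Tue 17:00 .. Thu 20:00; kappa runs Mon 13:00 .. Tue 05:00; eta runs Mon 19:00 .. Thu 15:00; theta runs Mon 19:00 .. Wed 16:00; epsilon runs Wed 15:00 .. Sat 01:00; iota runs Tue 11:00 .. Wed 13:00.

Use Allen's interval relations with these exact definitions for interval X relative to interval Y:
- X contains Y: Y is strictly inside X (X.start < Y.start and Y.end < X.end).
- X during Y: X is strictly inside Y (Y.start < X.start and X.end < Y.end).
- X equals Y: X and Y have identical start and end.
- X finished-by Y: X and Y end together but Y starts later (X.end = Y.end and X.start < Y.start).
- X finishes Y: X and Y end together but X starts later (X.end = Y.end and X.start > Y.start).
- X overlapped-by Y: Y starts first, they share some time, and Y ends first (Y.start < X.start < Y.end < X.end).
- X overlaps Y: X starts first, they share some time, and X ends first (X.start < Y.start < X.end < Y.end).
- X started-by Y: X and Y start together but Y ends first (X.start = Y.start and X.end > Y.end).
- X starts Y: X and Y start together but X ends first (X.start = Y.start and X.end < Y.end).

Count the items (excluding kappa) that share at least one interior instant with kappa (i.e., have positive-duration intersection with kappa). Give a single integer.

2

Target kappa = [Mon 13:00, Tue 05:00].
epsilon [Wed 15:00, Sat 01:00] → after → no.
eta [Mon 19:00, Thu 15:00] → overlapped-by → counts.
iota [Tue 11:00, Wed 13:00] → after → no.
lambda [Tue 17:00, Thu 20:00] → after → no.
theta [Mon 19:00, Wed 16:00] → overlapped-by → counts.
Total: 2.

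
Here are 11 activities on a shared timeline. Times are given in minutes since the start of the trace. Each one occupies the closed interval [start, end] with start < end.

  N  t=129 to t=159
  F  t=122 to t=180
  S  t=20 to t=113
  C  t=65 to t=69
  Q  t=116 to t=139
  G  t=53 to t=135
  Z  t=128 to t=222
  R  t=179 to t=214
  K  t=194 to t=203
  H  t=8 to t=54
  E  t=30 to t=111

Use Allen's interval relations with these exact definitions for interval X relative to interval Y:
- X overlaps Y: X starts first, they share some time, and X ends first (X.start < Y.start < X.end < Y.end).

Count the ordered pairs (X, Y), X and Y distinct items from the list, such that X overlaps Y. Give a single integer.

14

Checking all 110 ordered pairs for relation 'overlaps'; matching pairs in alphabetical order:
(E, G): E overlaps G ✓
(F, R): F overlaps R ✓
(F, Z): F overlaps Z ✓
(G, F): G overlaps F ✓
(G, N): G overlaps N ✓
(G, Q): G overlaps Q ✓
(G, Z): G overlaps Z ✓
(H, E): H overlaps E ✓
(H, G): H overlaps G ✓
(H, S): H overlaps S ✓
(Q, F): Q overlaps F ✓
(Q, N): Q overlaps N ✓
(Q, Z): Q overlaps Z ✓
(S, G): S overlaps G ✓
Count: 14.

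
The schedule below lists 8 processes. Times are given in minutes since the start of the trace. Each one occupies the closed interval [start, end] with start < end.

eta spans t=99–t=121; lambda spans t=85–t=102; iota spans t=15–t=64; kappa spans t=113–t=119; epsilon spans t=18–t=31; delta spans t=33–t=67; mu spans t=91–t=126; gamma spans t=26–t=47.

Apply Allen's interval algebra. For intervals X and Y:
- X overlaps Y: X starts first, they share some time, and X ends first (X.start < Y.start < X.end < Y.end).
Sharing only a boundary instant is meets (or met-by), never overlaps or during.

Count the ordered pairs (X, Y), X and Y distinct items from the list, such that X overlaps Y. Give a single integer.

Checking all 56 ordered pairs for relation 'overlaps'; matching pairs in alphabetical order:
(epsilon, gamma): epsilon overlaps gamma ✓
(gamma, delta): gamma overlaps delta ✓
(iota, delta): iota overlaps delta ✓
(lambda, eta): lambda overlaps eta ✓
(lambda, mu): lambda overlaps mu ✓
Count: 5.

5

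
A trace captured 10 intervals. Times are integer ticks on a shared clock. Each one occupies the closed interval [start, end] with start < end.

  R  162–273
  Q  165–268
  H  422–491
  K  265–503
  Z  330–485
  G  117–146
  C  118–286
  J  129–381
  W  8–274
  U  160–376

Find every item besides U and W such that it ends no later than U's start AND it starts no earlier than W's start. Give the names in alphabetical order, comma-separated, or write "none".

G

Conditions: its end is no later than U's start (X.end <= 160) AND its start is no earlier than W's start (X.start >= 8).
C: end 286 <= 160? ✗; start 118 >= 8? ✓ → no.
G: end 146 <= 160? ✓; start 117 >= 8? ✓ → yes.
H: end 491 <= 160? ✗; start 422 >= 8? ✓ → no.
J: end 381 <= 160? ✗; start 129 >= 8? ✓ → no.
K: end 503 <= 160? ✗; start 265 >= 8? ✓ → no.
Q: end 268 <= 160? ✗; start 165 >= 8? ✓ → no.
R: end 273 <= 160? ✗; start 162 >= 8? ✓ → no.
Z: end 485 <= 160? ✗; start 330 >= 8? ✓ → no.
Result: G.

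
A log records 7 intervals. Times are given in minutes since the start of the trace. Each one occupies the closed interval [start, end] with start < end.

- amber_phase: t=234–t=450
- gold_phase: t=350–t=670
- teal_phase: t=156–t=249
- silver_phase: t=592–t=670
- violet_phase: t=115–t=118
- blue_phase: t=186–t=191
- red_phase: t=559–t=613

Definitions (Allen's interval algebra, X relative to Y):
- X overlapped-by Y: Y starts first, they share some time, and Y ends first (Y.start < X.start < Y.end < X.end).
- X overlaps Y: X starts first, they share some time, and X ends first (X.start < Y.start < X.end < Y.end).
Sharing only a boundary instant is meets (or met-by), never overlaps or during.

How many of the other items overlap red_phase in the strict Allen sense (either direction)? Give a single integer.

Target red_phase = [t=559, t=613].
amber_phase [t=234, t=450] → before → no.
blue_phase [t=186, t=191] → before → no.
gold_phase [t=350, t=670] → contains → no.
silver_phase [t=592, t=670] → overlapped-by → counts.
teal_phase [t=156, t=249] → before → no.
violet_phase [t=115, t=118] → before → no.
Total: 1.

1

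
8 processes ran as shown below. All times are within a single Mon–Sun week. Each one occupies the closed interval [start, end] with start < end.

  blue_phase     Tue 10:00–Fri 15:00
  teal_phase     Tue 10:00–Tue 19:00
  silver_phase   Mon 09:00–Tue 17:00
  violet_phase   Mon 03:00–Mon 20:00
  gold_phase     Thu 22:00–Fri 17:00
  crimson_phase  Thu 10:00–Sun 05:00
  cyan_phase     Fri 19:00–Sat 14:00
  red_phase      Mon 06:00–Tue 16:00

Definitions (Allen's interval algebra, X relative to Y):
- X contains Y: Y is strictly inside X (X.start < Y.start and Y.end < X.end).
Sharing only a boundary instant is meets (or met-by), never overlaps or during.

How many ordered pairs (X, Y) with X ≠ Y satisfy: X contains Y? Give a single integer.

Checking all 56 ordered pairs for relation 'contains'; matching pairs in alphabetical order:
(crimson_phase, cyan_phase): crimson_phase contains cyan_phase ✓
(crimson_phase, gold_phase): crimson_phase contains gold_phase ✓
Count: 2.

2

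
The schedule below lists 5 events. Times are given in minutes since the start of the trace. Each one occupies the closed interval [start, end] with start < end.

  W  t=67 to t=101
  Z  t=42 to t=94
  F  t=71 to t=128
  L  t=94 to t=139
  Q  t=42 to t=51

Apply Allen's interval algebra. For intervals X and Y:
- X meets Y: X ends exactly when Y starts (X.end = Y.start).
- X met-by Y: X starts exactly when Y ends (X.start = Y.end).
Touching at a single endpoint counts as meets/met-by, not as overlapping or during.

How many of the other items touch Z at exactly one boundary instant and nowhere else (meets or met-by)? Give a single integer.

Target Z = [t=42, t=94].
F [t=71, t=128] → overlapped-by → no.
L [t=94, t=139] → met-by → counts.
Q [t=42, t=51] → starts → no.
W [t=67, t=101] → overlapped-by → no.
Total: 1.

1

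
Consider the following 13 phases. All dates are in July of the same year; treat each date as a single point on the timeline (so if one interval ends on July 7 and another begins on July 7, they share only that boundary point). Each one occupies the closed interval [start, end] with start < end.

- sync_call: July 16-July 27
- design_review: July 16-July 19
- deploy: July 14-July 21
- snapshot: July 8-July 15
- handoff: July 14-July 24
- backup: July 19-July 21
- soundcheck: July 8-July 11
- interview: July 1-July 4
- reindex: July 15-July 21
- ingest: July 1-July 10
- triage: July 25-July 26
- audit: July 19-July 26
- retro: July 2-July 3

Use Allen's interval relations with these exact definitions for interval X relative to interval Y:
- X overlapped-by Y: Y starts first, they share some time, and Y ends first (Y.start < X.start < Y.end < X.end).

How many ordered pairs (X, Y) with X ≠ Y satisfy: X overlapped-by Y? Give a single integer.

10

Checking all 156 ordered pairs for relation 'overlapped-by'; matching pairs in alphabetical order:
(audit, deploy): audit overlapped-by deploy ✓
(audit, handoff): audit overlapped-by handoff ✓
(audit, reindex): audit overlapped-by reindex ✓
(deploy, snapshot): deploy overlapped-by snapshot ✓
(handoff, snapshot): handoff overlapped-by snapshot ✓
(snapshot, ingest): snapshot overlapped-by ingest ✓
(soundcheck, ingest): soundcheck overlapped-by ingest ✓
(sync_call, deploy): sync_call overlapped-by deploy ✓
(sync_call, handoff): sync_call overlapped-by handoff ✓
(sync_call, reindex): sync_call overlapped-by reindex ✓
Count: 10.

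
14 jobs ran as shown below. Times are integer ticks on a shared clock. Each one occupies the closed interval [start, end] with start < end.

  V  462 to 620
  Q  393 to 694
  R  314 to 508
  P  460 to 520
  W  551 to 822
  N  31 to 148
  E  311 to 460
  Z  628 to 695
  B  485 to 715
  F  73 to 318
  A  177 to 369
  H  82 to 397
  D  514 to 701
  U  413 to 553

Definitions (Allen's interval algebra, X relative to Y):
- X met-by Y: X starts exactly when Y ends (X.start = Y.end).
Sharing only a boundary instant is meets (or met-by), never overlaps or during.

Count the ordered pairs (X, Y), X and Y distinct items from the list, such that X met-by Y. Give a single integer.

1

Checking all 182 ordered pairs for relation 'met-by'; matching pairs in alphabetical order:
(P, E): P met-by E ✓
Count: 1.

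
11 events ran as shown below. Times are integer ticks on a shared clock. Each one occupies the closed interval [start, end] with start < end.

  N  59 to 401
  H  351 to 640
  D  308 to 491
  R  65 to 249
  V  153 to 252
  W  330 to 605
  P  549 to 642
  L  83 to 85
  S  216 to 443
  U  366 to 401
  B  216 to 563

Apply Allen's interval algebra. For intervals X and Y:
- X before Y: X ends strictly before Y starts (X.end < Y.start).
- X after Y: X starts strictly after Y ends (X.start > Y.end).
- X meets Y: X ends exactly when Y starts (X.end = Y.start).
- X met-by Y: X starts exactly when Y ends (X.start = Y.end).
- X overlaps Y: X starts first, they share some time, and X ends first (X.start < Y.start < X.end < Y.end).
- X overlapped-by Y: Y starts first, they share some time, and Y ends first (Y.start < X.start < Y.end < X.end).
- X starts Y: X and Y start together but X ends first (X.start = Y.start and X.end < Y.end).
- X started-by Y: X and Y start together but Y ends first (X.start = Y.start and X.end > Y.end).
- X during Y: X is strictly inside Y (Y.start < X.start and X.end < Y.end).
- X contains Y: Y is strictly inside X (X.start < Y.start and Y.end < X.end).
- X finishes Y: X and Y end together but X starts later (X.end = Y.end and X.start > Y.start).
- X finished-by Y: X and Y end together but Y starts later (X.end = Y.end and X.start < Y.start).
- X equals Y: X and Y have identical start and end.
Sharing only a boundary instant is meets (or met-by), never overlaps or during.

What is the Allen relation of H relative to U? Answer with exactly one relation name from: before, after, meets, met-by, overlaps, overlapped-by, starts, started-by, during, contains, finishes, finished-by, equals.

contains

H = [351, 640]; U = [366, 401].
Compare endpoints: H.start < U.start, H.start < U.end, H.end > U.start, H.end > U.end.
That pattern is 'contains'.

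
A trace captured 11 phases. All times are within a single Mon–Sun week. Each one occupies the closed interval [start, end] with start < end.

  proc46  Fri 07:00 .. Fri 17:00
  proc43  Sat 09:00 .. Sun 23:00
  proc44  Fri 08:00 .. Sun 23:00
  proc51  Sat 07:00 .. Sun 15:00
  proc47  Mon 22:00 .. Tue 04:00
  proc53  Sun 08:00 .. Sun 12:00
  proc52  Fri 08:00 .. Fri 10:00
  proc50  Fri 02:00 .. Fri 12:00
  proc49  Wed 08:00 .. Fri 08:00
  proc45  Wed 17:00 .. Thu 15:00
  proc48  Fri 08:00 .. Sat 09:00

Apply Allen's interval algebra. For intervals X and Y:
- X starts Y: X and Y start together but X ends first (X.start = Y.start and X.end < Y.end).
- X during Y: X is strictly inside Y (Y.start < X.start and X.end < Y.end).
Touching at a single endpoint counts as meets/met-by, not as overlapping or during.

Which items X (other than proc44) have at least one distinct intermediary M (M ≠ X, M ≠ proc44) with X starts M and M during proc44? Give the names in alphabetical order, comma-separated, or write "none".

Target proc44 = [Fri 08:00, Sun 23:00].
Intermediaries M with M during proc44: proc51, proc53.
Via proc51 — items with X starts proc51: none.
Via proc53 — items with X starts proc53: none.
Union: none.

none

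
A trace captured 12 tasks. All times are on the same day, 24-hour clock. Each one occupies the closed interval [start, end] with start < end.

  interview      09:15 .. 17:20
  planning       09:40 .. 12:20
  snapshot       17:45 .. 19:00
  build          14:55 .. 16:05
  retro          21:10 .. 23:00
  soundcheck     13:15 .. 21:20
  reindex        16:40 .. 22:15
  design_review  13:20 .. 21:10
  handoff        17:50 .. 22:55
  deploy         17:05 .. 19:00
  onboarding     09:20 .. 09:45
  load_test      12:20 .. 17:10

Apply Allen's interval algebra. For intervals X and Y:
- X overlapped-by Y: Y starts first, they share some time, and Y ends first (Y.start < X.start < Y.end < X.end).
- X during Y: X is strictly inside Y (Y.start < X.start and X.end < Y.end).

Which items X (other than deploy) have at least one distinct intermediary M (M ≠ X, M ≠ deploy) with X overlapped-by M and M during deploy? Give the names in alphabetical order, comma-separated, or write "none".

Target deploy = [17:05, 19:00].
Intermediaries M with M during deploy: none.
Union: none.

none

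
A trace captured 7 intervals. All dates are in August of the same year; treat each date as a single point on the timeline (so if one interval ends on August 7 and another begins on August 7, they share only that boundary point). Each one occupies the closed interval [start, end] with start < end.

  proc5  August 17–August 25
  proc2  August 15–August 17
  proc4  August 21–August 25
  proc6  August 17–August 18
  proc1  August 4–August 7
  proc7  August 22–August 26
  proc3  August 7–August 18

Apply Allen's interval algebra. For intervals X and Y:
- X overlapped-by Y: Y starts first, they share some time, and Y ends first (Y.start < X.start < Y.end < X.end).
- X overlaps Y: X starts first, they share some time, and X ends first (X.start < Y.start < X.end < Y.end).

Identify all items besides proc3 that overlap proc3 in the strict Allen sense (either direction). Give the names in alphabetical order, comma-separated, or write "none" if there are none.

Target proc3 = [August 7, August 18].
proc1 [August 4, August 7] → meets → no.
proc2 [August 15, August 17] → during → no.
proc4 [August 21, August 25] → after → no.
proc5 [August 17, August 25] → overlapped-by → yes.
proc6 [August 17, August 18] → finishes → no.
proc7 [August 22, August 26] → after → no.
Result: proc5.

proc5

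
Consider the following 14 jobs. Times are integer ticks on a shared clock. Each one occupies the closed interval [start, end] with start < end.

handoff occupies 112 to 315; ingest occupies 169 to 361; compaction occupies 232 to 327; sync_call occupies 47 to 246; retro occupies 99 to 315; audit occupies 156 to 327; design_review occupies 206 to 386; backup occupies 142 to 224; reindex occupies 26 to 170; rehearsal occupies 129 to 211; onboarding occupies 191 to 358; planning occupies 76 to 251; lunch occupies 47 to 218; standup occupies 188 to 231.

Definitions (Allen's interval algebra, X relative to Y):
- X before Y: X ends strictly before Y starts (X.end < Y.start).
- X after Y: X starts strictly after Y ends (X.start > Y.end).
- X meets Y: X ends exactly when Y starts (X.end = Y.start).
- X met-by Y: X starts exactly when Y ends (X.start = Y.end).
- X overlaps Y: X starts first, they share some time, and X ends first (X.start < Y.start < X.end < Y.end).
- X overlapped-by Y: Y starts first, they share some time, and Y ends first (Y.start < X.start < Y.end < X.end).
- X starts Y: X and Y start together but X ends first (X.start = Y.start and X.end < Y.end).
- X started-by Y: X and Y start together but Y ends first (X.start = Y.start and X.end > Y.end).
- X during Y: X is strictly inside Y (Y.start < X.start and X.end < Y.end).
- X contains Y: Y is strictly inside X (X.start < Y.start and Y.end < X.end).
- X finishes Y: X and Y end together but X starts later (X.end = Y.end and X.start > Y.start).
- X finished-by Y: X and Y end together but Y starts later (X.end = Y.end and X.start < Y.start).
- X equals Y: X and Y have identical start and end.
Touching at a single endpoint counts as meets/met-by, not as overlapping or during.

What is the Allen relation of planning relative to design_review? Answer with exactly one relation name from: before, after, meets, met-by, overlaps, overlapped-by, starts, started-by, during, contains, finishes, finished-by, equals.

overlaps

planning = [76, 251]; design_review = [206, 386].
Compare endpoints: planning.start < design_review.start, planning.start < design_review.end, planning.end > design_review.start, planning.end < design_review.end.
That pattern is 'overlaps'.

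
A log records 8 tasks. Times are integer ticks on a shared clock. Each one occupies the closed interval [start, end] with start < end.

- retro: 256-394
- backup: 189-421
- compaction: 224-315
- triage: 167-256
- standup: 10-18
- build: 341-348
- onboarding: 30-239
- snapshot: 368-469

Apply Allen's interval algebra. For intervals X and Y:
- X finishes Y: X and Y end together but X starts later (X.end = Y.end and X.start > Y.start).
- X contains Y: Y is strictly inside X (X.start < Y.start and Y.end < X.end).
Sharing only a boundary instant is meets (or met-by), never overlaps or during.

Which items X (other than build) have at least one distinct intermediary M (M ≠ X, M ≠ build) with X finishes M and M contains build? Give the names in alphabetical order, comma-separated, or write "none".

Target build = [341, 348].
Intermediaries M with M contains build: backup, retro.
Via backup — items with X finishes backup: none.
Via retro — items with X finishes retro: none.
Union: none.

none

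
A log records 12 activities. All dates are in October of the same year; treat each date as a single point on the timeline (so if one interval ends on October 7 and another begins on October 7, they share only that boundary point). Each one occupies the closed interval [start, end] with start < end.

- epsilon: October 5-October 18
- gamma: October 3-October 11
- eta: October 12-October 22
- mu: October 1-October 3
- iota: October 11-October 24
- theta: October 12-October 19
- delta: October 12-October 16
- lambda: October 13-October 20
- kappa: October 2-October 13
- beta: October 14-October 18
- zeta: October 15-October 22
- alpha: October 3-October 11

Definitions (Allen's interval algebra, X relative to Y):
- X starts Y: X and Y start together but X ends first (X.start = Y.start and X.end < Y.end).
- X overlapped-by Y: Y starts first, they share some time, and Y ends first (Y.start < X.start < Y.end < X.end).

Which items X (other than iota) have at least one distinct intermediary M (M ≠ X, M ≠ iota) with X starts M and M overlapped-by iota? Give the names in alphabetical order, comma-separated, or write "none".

none

Target iota = [October 11, October 24].
Intermediaries M with M overlapped-by iota: none.
Union: none.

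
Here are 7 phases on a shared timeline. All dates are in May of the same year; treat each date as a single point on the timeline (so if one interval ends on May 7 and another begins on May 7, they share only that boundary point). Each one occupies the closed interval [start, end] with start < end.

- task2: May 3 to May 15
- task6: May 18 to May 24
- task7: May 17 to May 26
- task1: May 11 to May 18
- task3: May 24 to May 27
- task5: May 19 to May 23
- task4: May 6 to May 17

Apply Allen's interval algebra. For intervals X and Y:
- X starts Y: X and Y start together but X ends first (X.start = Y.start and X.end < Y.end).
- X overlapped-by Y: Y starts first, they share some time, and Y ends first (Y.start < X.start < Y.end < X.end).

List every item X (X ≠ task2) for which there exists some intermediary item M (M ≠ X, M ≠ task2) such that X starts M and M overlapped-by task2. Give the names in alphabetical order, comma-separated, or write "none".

none

Target task2 = [May 3, May 15].
Intermediaries M with M overlapped-by task2: task1, task4.
Via task1 — items with X starts task1: none.
Via task4 — items with X starts task4: none.
Union: none.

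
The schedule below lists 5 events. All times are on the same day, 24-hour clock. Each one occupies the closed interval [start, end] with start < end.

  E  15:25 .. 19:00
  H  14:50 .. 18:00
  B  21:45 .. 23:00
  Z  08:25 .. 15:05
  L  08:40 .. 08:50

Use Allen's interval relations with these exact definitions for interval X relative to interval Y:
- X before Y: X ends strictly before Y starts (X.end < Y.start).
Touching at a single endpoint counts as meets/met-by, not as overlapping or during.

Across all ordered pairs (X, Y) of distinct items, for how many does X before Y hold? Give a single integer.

7

Checking all 20 ordered pairs for relation 'before'; matching pairs in alphabetical order:
(E, B): E before B ✓
(H, B): H before B ✓
(L, B): L before B ✓
(L, E): L before E ✓
(L, H): L before H ✓
(Z, B): Z before B ✓
(Z, E): Z before E ✓
Count: 7.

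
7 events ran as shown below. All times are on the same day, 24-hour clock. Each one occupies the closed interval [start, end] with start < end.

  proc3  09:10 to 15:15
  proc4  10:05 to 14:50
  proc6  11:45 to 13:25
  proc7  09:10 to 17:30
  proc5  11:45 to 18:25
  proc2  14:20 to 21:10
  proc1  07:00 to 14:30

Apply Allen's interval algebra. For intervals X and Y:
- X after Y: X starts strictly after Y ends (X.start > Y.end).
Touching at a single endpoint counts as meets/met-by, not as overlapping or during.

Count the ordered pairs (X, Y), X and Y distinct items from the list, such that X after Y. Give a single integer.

Checking all 42 ordered pairs for relation 'after'; matching pairs in alphabetical order:
(proc2, proc6): proc2 after proc6 ✓
Count: 1.

1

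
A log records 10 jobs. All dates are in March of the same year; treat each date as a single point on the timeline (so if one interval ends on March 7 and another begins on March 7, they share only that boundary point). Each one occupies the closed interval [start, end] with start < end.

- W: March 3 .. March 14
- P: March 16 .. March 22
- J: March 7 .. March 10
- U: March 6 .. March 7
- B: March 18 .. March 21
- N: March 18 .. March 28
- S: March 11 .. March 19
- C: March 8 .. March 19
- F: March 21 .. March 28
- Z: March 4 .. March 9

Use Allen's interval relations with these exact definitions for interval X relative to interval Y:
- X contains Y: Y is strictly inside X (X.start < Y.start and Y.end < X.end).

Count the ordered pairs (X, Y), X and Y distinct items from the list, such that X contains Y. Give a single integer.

5

Checking all 90 ordered pairs for relation 'contains'; matching pairs in alphabetical order:
(P, B): P contains B ✓
(W, J): W contains J ✓
(W, U): W contains U ✓
(W, Z): W contains Z ✓
(Z, U): Z contains U ✓
Count: 5.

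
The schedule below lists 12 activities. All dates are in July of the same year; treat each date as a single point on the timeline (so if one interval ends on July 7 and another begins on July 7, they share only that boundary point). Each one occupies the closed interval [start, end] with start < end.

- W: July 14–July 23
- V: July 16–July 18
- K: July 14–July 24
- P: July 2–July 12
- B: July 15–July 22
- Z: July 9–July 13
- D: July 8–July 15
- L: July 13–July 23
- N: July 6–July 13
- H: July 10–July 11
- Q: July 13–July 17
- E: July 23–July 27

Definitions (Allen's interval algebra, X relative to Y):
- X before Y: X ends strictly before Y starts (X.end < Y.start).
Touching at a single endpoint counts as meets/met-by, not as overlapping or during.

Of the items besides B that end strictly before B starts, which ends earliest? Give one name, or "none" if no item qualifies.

H

Target B = [July 15, July 22].
D [July 8, July 15] → meets → excluded.
E [July 23, July 27] → after → excluded.
H [July 10, July 11] → before → candidate.
K [July 14, July 24] → contains → excluded.
L [July 13, July 23] → contains → excluded.
N [July 6, July 13] → before → candidate.
P [July 2, July 12] → before → candidate.
Q [July 13, July 17] → overlaps → excluded.
V [July 16, July 18] → during → excluded.
W [July 14, July 23] → contains → excluded.
Z [July 9, July 13] → before → candidate.
Among candidates, earliest end is July 11 → H.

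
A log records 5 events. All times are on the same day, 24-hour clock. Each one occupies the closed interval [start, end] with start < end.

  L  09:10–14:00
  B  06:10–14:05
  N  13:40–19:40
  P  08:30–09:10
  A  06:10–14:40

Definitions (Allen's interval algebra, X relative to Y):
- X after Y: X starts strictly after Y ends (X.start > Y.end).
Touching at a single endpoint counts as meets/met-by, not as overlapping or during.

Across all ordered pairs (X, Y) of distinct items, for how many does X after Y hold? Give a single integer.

Checking all 20 ordered pairs for relation 'after'; matching pairs in alphabetical order:
(N, P): N after P ✓
Count: 1.

1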